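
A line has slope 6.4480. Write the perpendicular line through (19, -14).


Perpendicular slope = -1/m1 = -1/6.4480 = -0.1551
b2 = y0 - m2*x0 = -14 + 19/6.4480 = -14 + 2.9467 = -11.0533

y = -0.1551x - 11.0533


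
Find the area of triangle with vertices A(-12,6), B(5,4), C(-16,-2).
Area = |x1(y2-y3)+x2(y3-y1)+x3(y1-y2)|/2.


-12*(4+ 2) = -72
5*(-2-6) = -40
-16*(6-4) = -32
sum = -144
Area = |-144|/2 = 72.0000

72.0000 sq units


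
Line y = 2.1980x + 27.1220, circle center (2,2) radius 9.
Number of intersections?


Substitute y = 2.1980x + 27.1220: (x-2)^2 + (2.1980x+27.1220-2)^2 = 81
Expand to Ax^2 + Bx + C = 0, where b-k = 25.122
A = 1+m^2 = 5.831204
B = 2(m(b-k) - h) = 2(2.1980*25.122 - 2) = 106.436312
C = h^2 + (b-k)^2 - r^2 = 4 + 631.114884 - 81 = 554.114884
disc = B^2-4AC = 11328.6885 - 12924.6277 = -1595.9392
disc < 0

0 intersection points


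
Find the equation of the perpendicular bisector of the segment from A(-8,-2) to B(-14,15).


Midpoint = (-11, 6.5)
Slope of AB = dy/dx = 17/(-6) = -2.8333
Perp slope = -dx/dy = 6/17 = 0.3529
b = My - (perp slope)*Mx = 6.5 + (-6*(-11))/17 = 6.5 + 3.8824 = 10.3824

y = 0.3529x + 10.3824


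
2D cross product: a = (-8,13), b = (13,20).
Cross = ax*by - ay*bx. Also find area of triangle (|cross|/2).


cross = -8*20 - 13*13 = -160 - 169 = -329
Triangle area = |-329|/2 = 329/2 = 164.5000

cross = -329, triangle area = 164.5000


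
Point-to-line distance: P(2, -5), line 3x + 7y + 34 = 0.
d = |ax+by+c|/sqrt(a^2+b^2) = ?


|3*2 + 7*(-5) + 34| = |5| = 5
sqrt(9 + 49) = sqrt(58) = 7.6158
d = 5/sqrt(58) = 0.6565

0.6565


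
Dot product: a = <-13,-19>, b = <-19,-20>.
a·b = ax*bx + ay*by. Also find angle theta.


a·b = -13*(-19) - 19*(-20) = 247 + 380 = 627
|a| = sqrt(169+361) = 23.0217
|b| = sqrt(361+400) = 27.5862
cos(theta) = 627/(sqrt(530)*sqrt(761)) = 627/sqrt(403330) = 0.987273
theta = arccos(627/sqrt(403330)) = 9.1509 degrees

a·b = 627, theta = 9.1509 deg


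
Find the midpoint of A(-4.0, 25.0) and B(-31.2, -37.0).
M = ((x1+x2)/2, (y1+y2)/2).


Mx = (-4.0 - 31.2)/2 = -35.2/2 = -17.6000
My = (25.0 - 37.0)/2 = -12.0/2 = -6.0000

(-17.6000, -6.0000)


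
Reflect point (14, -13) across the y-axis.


Reflection rule for y-axis: (-x, y)
(14, -13) -> (-14, -13)

(-14, -13)


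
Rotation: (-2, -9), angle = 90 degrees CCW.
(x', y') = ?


cos(90) = 0, sin(90) = 1
x' = -2*0 + 9*1 = 9
y' = -2*1 - 9*0 = -2

(9, -2)


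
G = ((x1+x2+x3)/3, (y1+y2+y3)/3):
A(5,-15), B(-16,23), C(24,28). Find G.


Gx = (5- 16+24)/3 = 13/3 = 4.3333
Gy = (-15+23+28)/3 = 36/3 = 12.0000

G = (4.3333, 12.0000)


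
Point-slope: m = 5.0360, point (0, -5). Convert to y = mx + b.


y + 5 = 5.0360(x - 0)
y = 5.0360x - 5 - 5.0360*0
y = 5.0360x - 5.0000

y = 5.0360x - 5.0000


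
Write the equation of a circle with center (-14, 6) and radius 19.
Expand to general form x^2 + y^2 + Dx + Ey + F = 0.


(x+ 14)^2 + (y-6)^2 = 19^2
D = -2h = 28, E = -2k = -12
F = h^2+k^2-r^2 = 196+36-361 = -129

x^2 + y^2 + 28x - 12y - 129 = 0


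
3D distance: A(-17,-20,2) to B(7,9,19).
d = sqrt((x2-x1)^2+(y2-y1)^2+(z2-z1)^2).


dx=24, dy=29, dz=17
d = sqrt(576+841+289) = sqrt(1706) = 41.3038

41.3038


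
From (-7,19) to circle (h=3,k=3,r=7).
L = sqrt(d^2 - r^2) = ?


d = sqrt((-7-3)^2 + (19-3)^2) = sqrt(100+256) = 18.8680
L = sqrt(356.0000 - 49) = sqrt(307.0000) = 17.5214

17.5214


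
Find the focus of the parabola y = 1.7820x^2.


a = 1.7820
4a = 7.1280
focus = (0, 1/7.1280) = (0, 0.1403)

Focus = (0, 0.1403)


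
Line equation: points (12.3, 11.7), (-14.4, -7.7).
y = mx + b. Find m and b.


m = (-19.4)/(-26.7) = 0.7266
b = y1 - m*x1 = 11.7 - (-19.4*12.3)/(-26.7) = 11.7 - 8.9371 = 2.7629

y = 0.7266x + 2.7629


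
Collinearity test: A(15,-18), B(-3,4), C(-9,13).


15*(4-13) - 3*(13+ 18) - 9*(-18-4)
= -135 - 93 + 198 = -30

No, not collinear (determinant = -30)


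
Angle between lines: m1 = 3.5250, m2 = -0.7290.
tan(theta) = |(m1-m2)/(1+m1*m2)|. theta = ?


m1-m2 = 4.254
1+m1*m2 = -1.569725
tan(theta) = |4.254/(-1.569725)| = 2.710029
theta = arctan(|4.254/(-1.569725)|) = 69.7460 degrees (acute angle)

69.7460 degrees


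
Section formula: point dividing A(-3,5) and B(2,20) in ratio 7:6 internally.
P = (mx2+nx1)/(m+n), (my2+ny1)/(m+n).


Px = (7*2 + 6*(-3))/13 = -4/13 = -0.3077
Py = (7*20 + 6*5)/13 = 170/13 = 13.0769

P = (-0.3077, 13.0769)


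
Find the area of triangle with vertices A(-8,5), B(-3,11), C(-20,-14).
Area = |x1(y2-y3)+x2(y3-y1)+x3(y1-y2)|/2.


-8*(11+ 14) = -200
-3*(-14-5) = 57
-20*(5-11) = 120
sum = -23
Area = |-23|/2 = 11.5000

11.5000 sq units


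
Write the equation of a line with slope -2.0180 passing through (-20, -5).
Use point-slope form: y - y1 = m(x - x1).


y + 5 = -2.0180(x + 20)
y = -2.0180x - 5 + 2.0180*(-20)
y = -2.0180x - 45.3600

y = -2.0180x - 45.3600


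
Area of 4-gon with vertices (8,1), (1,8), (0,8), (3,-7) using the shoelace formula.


sum(xi*y_{i+1}) = 8*8 + 1*8 + 0*(-7) + 3*1 = 75
sum(yi*x_{i+1}) = 1*1 + 8*0 + 8*3 - 7*8 = -31
Area = |75 + 31|/2 = 106/2 = 53.0000

53.0000 sq units


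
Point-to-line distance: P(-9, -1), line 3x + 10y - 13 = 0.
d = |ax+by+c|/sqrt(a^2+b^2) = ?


|3*(-9) + 10*(-1) - 13| = |-50| = 50
sqrt(9 + 100) = sqrt(109) = 10.4403
d = 50/sqrt(109) = 4.7891

4.7891


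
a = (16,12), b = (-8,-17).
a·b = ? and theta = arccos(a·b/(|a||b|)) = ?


a·b = 16*(-8) + 12*(-17) = -128 - 204 = -332
|a| = sqrt(256+144) = 20.0000
|b| = sqrt(64+289) = 18.7883
cos(theta) = -332/(sqrt(400)*sqrt(353)) = -332/sqrt(141200) = -0.883529
theta = arccos(-332/sqrt(141200)) = 152.0710 degrees

a·b = -332, theta = 152.0710 deg


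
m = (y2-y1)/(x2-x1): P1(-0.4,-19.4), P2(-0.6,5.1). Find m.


dy = 5.1 + 19.4 = 24.5
dx = -0.6 + 0.4 = -0.2
m = 24.5/(-0.2) = -122.5000

m = -122.5000


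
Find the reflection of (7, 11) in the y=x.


Reflection rule for y=x: (y, x)
(7, 11) -> (11, 7)

(11, 7)


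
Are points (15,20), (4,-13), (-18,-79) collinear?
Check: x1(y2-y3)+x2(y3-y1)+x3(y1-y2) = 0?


15*(-13+ 79) + 4*(-79-20) - 18*(20+ 13)
= 990 - 396 - 594 = 0

Yes, collinear (determinant = 0)


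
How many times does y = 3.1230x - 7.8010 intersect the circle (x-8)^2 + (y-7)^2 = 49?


Substitute y = 3.1230x - 7.8010: (x-8)^2 + (3.1230x- 7.8010-7)^2 = 49
Expand to Ax^2 + Bx + C = 0, where b-k = -14.801
A = 1+m^2 = 10.753129
B = 2(m(b-k) - h) = 2(3.1230*(-14.801) - 8) = -108.447046
C = h^2 + (b-k)^2 - r^2 = 64 + 219.069601 - 49 = 234.069601
disc = B^2-4AC = 11760.7618 - 10067.9225 = 1692.8393
disc > 0

2 intersection points


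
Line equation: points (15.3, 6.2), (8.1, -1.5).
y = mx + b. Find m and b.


m = (-7.7)/(-7.2) = 1.0694
b = y1 - m*x1 = 6.2 - (-7.7*15.3)/(-7.2) = 6.2 - 16.3625 = -10.1625

y = 1.0694x - 10.1625


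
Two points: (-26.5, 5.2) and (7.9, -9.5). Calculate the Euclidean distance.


dx = 7.9 + 26.5 = 34.4
dy = -9.5 - 5.2 = -14.7
d = sqrt(1183.36 + 216.09) = sqrt(1399.45) = 37.4092

37.4092


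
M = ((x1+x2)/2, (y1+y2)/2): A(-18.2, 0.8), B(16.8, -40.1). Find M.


Mx = (-18.2 + 16.8)/2 = -1.4/2 = -0.7000
My = (0.8 - 40.1)/2 = -39.3/2 = -19.6500

(-0.7000, -19.6500)


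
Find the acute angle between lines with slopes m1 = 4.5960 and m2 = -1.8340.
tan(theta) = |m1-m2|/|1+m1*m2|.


m1-m2 = 6.43
1+m1*m2 = -7.429064
tan(theta) = |6.43/(-7.429064)| = 0.865520
theta = arctan(|6.43/(-7.429064)|) = 40.8768 degrees (acute angle)

40.8768 degrees


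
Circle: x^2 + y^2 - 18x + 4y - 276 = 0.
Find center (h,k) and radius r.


h = -D/2 = 18/2 = 9
k = -E/2 = -4/2 = -2
r^2 = h^2 + k^2 - F = 81 + 4 + 276 = 361
r = 19

Center (9, -2), radius = 19


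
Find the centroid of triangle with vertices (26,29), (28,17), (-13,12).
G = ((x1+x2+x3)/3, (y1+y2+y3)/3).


Gx = (26+28- 13)/3 = 41/3 = 13.6667
Gy = (29+17+12)/3 = 58/3 = 19.3333

G = (13.6667, 19.3333)


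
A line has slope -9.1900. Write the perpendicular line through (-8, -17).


Perpendicular slope = -1/m1 = -1/(-9.1900) = 0.1088
b2 = y0 - m2*x0 = -17 - 8/(-9.1900) = -17 + 0.8705 = -16.1295

y = 0.1088x - 16.1295


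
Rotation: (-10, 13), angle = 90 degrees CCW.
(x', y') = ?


cos(90) = 0, sin(90) = 1
x' = -10*0 - 13*1 = -13
y' = -10*1 + 13*0 = -10

(-13, -10)


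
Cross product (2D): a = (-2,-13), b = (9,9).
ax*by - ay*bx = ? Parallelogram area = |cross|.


cross = -2*9 + 13*9 = -18 + 117 = 99
Parallelogram area = |99| = 99

cross = 99, parallelogram area = 99


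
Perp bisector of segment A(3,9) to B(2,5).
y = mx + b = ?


Midpoint = (2.5, 7)
Slope of AB = dy/dx = -4/(-1) = 4.0000
Perp slope = -dx/dy = -1/4 = -0.2500
b = My - (perp slope)*Mx = 7 + (-1*2.5)/(-4) = 7 + 0.6250 = 7.6250

y = -0.2500x + 7.6250


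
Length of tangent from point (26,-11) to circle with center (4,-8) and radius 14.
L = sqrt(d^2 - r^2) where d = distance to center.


d = sqrt((26-4)^2 + (-11+ 8)^2) = sqrt(484+9) = 22.2036
L = sqrt(493.0000 - 196) = sqrt(297.0000) = 17.2337

17.2337


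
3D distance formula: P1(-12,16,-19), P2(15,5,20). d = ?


dx=27, dy=-11, dz=39
d = sqrt(729+121+1521) = sqrt(2371) = 48.6929

48.6929


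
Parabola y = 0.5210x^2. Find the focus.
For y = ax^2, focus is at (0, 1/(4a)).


a = 0.5210
4a = 2.0840
focus = (0, 1/2.0840) = (0, 0.4798)

Focus = (0, 0.4798)


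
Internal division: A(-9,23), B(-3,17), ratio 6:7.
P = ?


Px = (6*(-3) + 7*(-9))/13 = -81/13 = -6.2308
Py = (6*17 + 7*23)/13 = 263/13 = 20.2308

P = (-6.2308, 20.2308)


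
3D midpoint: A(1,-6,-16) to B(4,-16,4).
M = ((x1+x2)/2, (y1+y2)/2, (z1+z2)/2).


Mx = (1+4)/2 = 2.5000
My = (-6- 16)/2 = -11.0000
Mz = (-16+4)/2 = -6.0000

M = (2.5000, -11.0000, -6.0000)


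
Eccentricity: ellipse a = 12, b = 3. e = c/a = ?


c = sqrt(144-9) = sqrt(135) = 11.6190
e = c/a = sqrt(135)/12 = 0.9682

e = 0.9682


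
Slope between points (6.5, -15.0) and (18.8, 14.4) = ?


dy = 14.4 + 15.0 = 29.4
dx = 18.8 - 6.5 = 12.3
m = 29.4/12.3 = 2.3902

m = 2.3902


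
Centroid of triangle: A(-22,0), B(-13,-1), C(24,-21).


Gx = (-22- 13+24)/3 = -11/3 = -3.6667
Gy = (0- 1- 21)/3 = -22/3 = -7.3333

G = (-3.6667, -7.3333)


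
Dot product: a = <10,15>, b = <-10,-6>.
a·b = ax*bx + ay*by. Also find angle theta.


a·b = 10*(-10) + 15*(-6) = -100 - 90 = -190
|a| = sqrt(100+225) = 18.0278
|b| = sqrt(100+36) = 11.6619
cos(theta) = -190/(sqrt(325)*sqrt(136)) = -190/sqrt(44200) = -0.903738
theta = arccos(-190/sqrt(44200)) = 154.6538 degrees

a·b = -190, theta = 154.6538 deg


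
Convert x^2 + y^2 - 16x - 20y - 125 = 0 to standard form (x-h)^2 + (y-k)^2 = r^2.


h = -D/2 = 16/2 = 8
k = -E/2 = 20/2 = 10
r^2 = h^2 + k^2 - F = 64 + 100 + 125 = 289
r = 17

Center (8, 10), radius = 17


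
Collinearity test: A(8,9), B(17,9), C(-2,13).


8*(9-13) + 17*(13-9) - 2*(9-9)
= -32 + 68 + 0 = 36

No, not collinear (determinant = 36)


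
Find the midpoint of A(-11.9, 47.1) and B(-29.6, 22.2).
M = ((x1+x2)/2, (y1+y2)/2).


Mx = (-11.9 - 29.6)/2 = -41.5/2 = -20.7500
My = (47.1 + 22.2)/2 = 69.3/2 = 34.6500

(-20.7500, 34.6500)


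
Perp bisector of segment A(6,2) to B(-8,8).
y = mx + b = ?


Midpoint = (-1, 5)
Slope of AB = dy/dx = 6/(-14) = -0.4286
Perp slope = -dx/dy = 14/6 = 2.3333
b = My - (perp slope)*Mx = 5 + (-14*(-1))/6 = 5 + 2.3333 = 7.3333

y = 2.3333x + 7.3333


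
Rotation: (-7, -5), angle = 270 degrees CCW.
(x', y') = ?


cos(270) = 0, sin(270) = -1
x' = -7*0 + 5*(-1) = -5
y' = -7*(-1) - 5*0 = 7

(-5, 7)


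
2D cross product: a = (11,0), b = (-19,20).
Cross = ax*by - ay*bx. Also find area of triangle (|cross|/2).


cross = 11*20 - 0*(-19) = 220 - 0 = 220
Triangle area = |220|/2 = 220/2 = 110.0000

cross = 220, triangle area = 110.0000


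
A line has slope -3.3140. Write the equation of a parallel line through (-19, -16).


Parallel lines have equal slopes.
m2 = -3.3140
b2 = -16 + 3.3140*(-19) = -78.9660

y = -3.3140x - 78.9660


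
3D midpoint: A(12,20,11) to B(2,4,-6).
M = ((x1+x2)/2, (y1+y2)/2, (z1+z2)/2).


Mx = (12+2)/2 = 7.0000
My = (20+4)/2 = 12.0000
Mz = (11- 6)/2 = 2.5000

M = (7.0000, 12.0000, 2.5000)


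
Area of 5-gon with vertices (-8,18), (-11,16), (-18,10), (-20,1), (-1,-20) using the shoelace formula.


sum(xi*y_{i+1}) = -8*16 - 11*10 - 18*1 - 20*(-20) - 1*18 = 126
sum(yi*x_{i+1}) = 18*(-11) + 16*(-18) + 10*(-20) + 1*(-1) - 20*(-8) = -527
Area = |126 + 527|/2 = 653/2 = 326.5000

326.5000 sq units


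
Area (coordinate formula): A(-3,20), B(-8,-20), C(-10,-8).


-3*(-20+ 8) = 36
-8*(-8-20) = 224
-10*(20+ 20) = -400
sum = -140
Area = |-140|/2 = 70.0000

70.0000 sq units


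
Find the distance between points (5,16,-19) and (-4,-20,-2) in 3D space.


dx=-9, dy=-36, dz=17
d = sqrt(81+1296+289) = sqrt(1666) = 40.8167

40.8167


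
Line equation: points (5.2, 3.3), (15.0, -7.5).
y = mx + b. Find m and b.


m = (-10.8)/(9.8) = -1.1020
b = y1 - m*x1 = 3.3 - (-10.8*5.2)/(9.8) = 3.3 + 5.7306 = 9.0306

y = -1.1020x + 9.0306


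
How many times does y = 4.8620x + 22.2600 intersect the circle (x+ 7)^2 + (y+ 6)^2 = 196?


Substitute y = 4.8620x + 22.2600: (x+ 7)^2 + (4.8620x+22.2600+ 6)^2 = 196
Expand to Ax^2 + Bx + C = 0, where b-k = 28.26
A = 1+m^2 = 24.639044
B = 2(m(b-k) - h) = 2(4.8620*28.26 + 7) = 288.80024
C = h^2 + (b-k)^2 - r^2 = 49 + 798.6276 - 196 = 651.6276
disc = B^2-4AC = 83405.5786 - 64221.9244 = 19183.6542
disc > 0

2 intersection points


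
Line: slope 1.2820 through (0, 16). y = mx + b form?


y - 16 = 1.2820(x - 0)
y = 1.2820x + 16 - 1.2820*0
y = 1.2820x + 16.0000

y = 1.2820x + 16.0000


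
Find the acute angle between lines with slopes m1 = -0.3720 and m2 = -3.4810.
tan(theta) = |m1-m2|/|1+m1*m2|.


m1-m2 = 3.109
1+m1*m2 = 2.294932
tan(theta) = |3.109/2.294932| = 1.354724
theta = arctan(|3.109/2.294932|) = 53.5668 degrees (acute angle)

53.5668 degrees


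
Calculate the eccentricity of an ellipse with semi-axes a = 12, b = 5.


c = sqrt(144-25) = sqrt(119) = 10.9087
e = c/a = sqrt(119)/12 = 0.9091

e = 0.9091


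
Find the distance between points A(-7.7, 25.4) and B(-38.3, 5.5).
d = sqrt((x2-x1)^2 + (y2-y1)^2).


dx = -38.3 + 7.7 = -30.6
dy = 5.5 - 25.4 = -19.9
d = sqrt(936.36 + 396.01) = sqrt(1332.37) = 36.5016

36.5016


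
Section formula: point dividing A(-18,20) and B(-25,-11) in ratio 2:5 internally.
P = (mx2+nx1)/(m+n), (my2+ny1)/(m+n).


Px = (2*(-25) + 5*(-18))/7 = -140/7 = -20.0000
Py = (2*(-11) + 5*20)/7 = 78/7 = 11.1429

P = (-20.0000, 11.1429)


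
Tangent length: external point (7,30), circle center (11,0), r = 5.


d = sqrt((7-11)^2 + (30-0)^2) = sqrt(16+900) = 30.2655
L = sqrt(916.0000 - 25) = sqrt(891.0000) = 29.8496

29.8496


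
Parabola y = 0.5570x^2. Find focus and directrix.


a = 0.5570
1/(4a) = 0.4488
Focus = (0, 0.4488)
Directrix: y = -0.4488

Focus = (0, 0.4488), Directrix: y = -0.4488


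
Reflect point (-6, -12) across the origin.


Reflection rule for origin: (-x, -y)
(-6, -12) -> (6, 12)

(6, 12)


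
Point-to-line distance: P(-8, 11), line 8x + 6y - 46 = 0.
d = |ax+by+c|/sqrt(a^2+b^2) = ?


|8*(-8) + 6*11 - 46| = |-44| = 44
sqrt(64 + 36) = sqrt(100) = 10.0000
d = 44/sqrt(100) = 4.4000

4.4000


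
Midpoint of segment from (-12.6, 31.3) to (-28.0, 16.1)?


Mx = (-12.6 - 28.0)/2 = -40.6/2 = -20.3000
My = (31.3 + 16.1)/2 = 47.4/2 = 23.7000

(-20.3000, 23.7000)


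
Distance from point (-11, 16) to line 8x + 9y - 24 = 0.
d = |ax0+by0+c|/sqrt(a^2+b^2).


|8*(-11) + 9*16 - 24| = |32| = 32
sqrt(64 + 81) = sqrt(145) = 12.0416
d = 32/sqrt(145) = 2.6575

2.6575


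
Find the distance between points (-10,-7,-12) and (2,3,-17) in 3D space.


dx=12, dy=10, dz=-5
d = sqrt(144+100+25) = sqrt(269) = 16.4012

16.4012


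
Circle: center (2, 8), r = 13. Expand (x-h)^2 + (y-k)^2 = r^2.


(x-2)^2 + (y-8)^2 = 13^2
D = -2h = -4, E = -2k = -16
F = h^2+k^2-r^2 = 4+64-169 = -101

x^2 + y^2 - 4x - 16y - 101 = 0


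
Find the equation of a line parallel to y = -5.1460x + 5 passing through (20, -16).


Parallel lines have equal slopes.
m2 = -5.1460
b2 = -16 + 5.1460*20 = 86.9200

y = -5.1460x + 86.9200


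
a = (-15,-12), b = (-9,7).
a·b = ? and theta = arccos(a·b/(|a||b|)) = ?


a·b = -15*(-9) - 12*7 = 135 - 84 = 51
|a| = sqrt(225+144) = 19.2094
|b| = sqrt(81+49) = 11.4018
cos(theta) = 51/(sqrt(369)*sqrt(130)) = 51/sqrt(47970) = 0.232855
theta = arccos(51/sqrt(47970)) = 76.5348 degrees

a·b = 51, theta = 76.5348 deg


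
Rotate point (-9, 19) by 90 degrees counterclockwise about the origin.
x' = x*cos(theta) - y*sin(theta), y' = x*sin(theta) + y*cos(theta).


cos(90) = 0, sin(90) = 1
x' = -9*0 - 19*1 = -19
y' = -9*1 + 19*0 = -9

(-19, -9)


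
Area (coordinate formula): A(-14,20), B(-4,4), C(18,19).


-14*(4-19) = 210
-4*(19-20) = 4
18*(20-4) = 288
sum = 502
Area = |502|/2 = 251.0000

251.0000 sq units


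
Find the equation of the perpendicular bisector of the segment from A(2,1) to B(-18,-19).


Midpoint = (-8, -9)
Slope of AB = dy/dx = -20/(-20) = 1.0000
Perp slope = -dx/dy = -20/20 = -1.0000
b = My - (perp slope)*Mx = -9 + (-20*(-8))/(-20) = -9 - 8.0000 = -17.0000

y = -1.0000x - 17.0000


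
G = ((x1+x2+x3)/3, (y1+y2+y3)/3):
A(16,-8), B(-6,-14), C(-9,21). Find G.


Gx = (16- 6- 9)/3 = 1/3 = 0.3333
Gy = (-8- 14+21)/3 = -1/3 = -0.3333

G = (0.3333, -0.3333)


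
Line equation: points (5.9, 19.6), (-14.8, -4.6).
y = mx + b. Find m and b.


m = (-24.2)/(-20.7) = 1.1691
b = y1 - m*x1 = 19.6 - (-24.2*5.9)/(-20.7) = 19.6 - 6.8976 = 12.7024

y = 1.1691x + 12.7024


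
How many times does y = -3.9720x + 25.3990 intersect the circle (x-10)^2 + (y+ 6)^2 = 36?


Substitute y = -3.9720x + 25.3990: (x-10)^2 + (-3.9720x+25.3990+ 6)^2 = 36
Expand to Ax^2 + Bx + C = 0, where b-k = 31.399
A = 1+m^2 = 16.776784
B = 2(m(b-k) - h) = 2(-3.9720*31.399 - 10) = -269.433656
C = h^2 + (b-k)^2 - r^2 = 100 + 985.897201 - 36 = 1049.897201
disc = B^2-4AC = 72594.4950 - 70455.5943 = 2138.9007
disc > 0

2 intersection points


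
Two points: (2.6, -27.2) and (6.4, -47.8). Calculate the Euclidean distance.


dx = 6.4 - 2.6 = 3.8
dy = -47.8 + 27.2 = -20.6
d = sqrt(14.44 + 424.36) = sqrt(438.8) = 20.9476

20.9476


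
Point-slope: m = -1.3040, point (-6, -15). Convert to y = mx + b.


y + 15 = -1.3040(x + 6)
y = -1.3040x - 15 + 1.3040*(-6)
y = -1.3040x - 22.8240

y = -1.3040x - 22.8240


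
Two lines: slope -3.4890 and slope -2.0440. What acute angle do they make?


m1-m2 = -1.445
1+m1*m2 = 8.131516
tan(theta) = |-1.445/8.131516| = 0.177704
theta = arctan(|-1.445/8.131516|) = 10.0765 degrees (acute angle)

10.0765 degrees


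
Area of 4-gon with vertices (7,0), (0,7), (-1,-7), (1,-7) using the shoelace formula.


sum(xi*y_{i+1}) = 7*7 + 0*(-7) - 1*(-7) + 1*0 = 56
sum(yi*x_{i+1}) = 0*0 + 7*(-1) - 7*1 - 7*7 = -63
Area = |56 + 63|/2 = 119/2 = 59.5000

59.5000 sq units


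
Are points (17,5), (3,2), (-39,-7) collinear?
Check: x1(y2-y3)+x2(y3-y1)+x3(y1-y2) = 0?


17*(2+ 7) + 3*(-7-5) - 39*(5-2)
= 153 - 36 - 117 = 0

Yes, collinear (determinant = 0)


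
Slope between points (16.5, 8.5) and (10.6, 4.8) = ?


dy = 4.8 - 8.5 = -3.7
dx = 10.6 - 16.5 = -5.9
m = -3.7/(-5.9) = 0.6271

m = 0.6271


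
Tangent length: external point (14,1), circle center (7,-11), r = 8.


d = sqrt((14-7)^2 + (1+ 11)^2) = sqrt(49+144) = 13.8924
L = sqrt(193.0000 - 64) = sqrt(129.0000) = 11.3578

11.3578


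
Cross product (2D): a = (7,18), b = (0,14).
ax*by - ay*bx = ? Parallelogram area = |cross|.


cross = 7*14 - 18*0 = 98 - 0 = 98
Parallelogram area = |98| = 98

cross = 98, parallelogram area = 98


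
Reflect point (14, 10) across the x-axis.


Reflection rule for x-axis: (x, -y)
(14, 10) -> (14, -10)

(14, -10)


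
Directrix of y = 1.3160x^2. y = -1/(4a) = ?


a = 1.3160
1/(4a) = 0.1900
directrix: y = -0.1900 = -0.1900

y = -0.1900


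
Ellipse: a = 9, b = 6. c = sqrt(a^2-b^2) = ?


c^2 = 9^2 - 6^2 = 81 - 36 = 45
c = sqrt(45) = 6.7082

c = 6.7082


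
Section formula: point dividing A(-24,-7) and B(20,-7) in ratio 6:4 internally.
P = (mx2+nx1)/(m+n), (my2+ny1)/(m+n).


Px = (6*20 + 4*(-24))/10 = 24/10 = 2.4000
Py = (6*(-7) + 4*(-7))/10 = -70/10 = -7.0000

P = (2.4000, -7.0000)


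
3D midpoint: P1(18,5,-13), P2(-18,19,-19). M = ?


Mx = (18- 18)/2 = 0
My = (5+19)/2 = 12.0000
Mz = (-13- 19)/2 = -16.0000

M = (0, 12.0000, -16.0000)


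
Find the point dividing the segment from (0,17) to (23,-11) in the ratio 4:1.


Px = (4*23 + 1*0)/5 = 92/5 = 18.4000
Py = (4*(-11) + 1*17)/5 = -27/5 = -5.4000

P = (18.4000, -5.4000)


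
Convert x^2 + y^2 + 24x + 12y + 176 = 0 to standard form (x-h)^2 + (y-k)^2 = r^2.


h = -D/2 = -24/2 = -12
k = -E/2 = -12/2 = -6
r^2 = h^2 + k^2 - F = 144 + 36 - 176 = 4
r = 2

Center (-12, -6), radius = 2


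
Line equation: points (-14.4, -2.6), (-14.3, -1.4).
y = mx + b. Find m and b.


m = (1.2)/(0.1) = 12.0000
b = y1 - m*x1 = -2.6 - (1.2*(-14.4))/(0.1) = -2.6 + 172.8000 = 170.2000

y = 12.0000x + 170.2000


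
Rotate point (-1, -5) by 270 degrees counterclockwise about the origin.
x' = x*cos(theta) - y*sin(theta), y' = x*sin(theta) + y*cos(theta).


cos(270) = 0, sin(270) = -1
x' = -1*0 + 5*(-1) = -5
y' = -1*(-1) - 5*0 = 1

(-5, 1)


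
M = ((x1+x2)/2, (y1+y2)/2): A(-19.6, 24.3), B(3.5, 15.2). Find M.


Mx = (-19.6 + 3.5)/2 = -16.1/2 = -8.0500
My = (24.3 + 15.2)/2 = 39.5/2 = 19.7500

(-8.0500, 19.7500)


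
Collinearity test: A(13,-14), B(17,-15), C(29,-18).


13*(-15+ 18) + 17*(-18+ 14) + 29*(-14+ 15)
= 39 - 68 + 29 = 0

Yes, collinear (determinant = 0)


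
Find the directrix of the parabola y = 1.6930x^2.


a = 1.6930
1/(4a) = 0.1477
directrix: y = -0.1477 = -0.1477

y = -0.1477


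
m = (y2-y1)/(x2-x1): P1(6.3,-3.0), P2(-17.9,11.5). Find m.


dy = 11.5 + 3.0 = 14.5
dx = -17.9 - 6.3 = -24.2
m = 14.5/(-24.2) = -0.5992

m = -0.5992


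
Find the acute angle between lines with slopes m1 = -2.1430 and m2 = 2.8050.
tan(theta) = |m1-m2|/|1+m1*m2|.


m1-m2 = -4.948
1+m1*m2 = -5.011115
tan(theta) = |-4.948/(-5.011115)| = 0.987405
theta = arctan(|-4.948/(-5.011115)|) = 44.6369 degrees (acute angle)

44.6369 degrees


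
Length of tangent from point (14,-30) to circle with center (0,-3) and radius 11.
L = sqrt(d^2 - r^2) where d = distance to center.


d = sqrt((14-0)^2 + (-30+ 3)^2) = sqrt(196+729) = 30.4138
L = sqrt(925.0000 - 121) = sqrt(804.0000) = 28.3549

28.3549


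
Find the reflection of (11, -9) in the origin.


Reflection rule for origin: (-x, -y)
(11, -9) -> (-11, 9)

(-11, 9)


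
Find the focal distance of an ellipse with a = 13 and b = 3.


c^2 = 13^2 - 3^2 = 169 - 9 = 160
c = sqrt(160) = 12.6491

c = 12.6491


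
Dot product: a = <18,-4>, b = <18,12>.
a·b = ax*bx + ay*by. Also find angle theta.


a·b = 18*18 - 4*12 = 324 - 48 = 276
|a| = sqrt(324+16) = 18.4391
|b| = sqrt(324+144) = 21.6333
cos(theta) = 276/(sqrt(340)*sqrt(468)) = 276/sqrt(159120) = 0.691905
theta = arccos(276/sqrt(159120)) = 46.2189 degrees

a·b = 276, theta = 46.2189 deg


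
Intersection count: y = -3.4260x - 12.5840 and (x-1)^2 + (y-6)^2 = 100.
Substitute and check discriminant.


Substitute y = -3.4260x - 12.5840: (x-1)^2 + (-3.4260x- 12.5840-6)^2 = 100
Expand to Ax^2 + Bx + C = 0, where b-k = -18.584
A = 1+m^2 = 12.737476
B = 2(m(b-k) - h) = 2(-3.4260*(-18.584) - 1) = 125.337568
C = h^2 + (b-k)^2 - r^2 = 1 + 345.365056 - 100 = 246.365056
disc = B^2-4AC = 15709.5060 - 12552.2760 = 3157.2300
disc > 0

2 intersection points


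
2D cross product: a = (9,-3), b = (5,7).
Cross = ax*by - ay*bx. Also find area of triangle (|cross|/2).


cross = 9*7 + 3*5 = 63 + 15 = 78
Triangle area = |78|/2 = 78/2 = 39.0000

cross = 78, triangle area = 39.0000


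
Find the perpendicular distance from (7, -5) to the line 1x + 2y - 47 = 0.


|1*7 + 2*(-5) - 47| = |-50| = 50
sqrt(1 + 4) = sqrt(5) = 2.2361
d = 50/sqrt(5) = 22.3607

22.3607


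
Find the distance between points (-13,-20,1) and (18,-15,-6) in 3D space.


dx=31, dy=5, dz=-7
d = sqrt(961+25+49) = sqrt(1035) = 32.1714

32.1714


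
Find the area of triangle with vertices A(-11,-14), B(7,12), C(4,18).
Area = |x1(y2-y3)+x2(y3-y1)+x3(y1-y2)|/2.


-11*(12-18) = 66
7*(18+ 14) = 224
4*(-14-12) = -104
sum = 186
Area = |186|/2 = 93.0000

93.0000 sq units


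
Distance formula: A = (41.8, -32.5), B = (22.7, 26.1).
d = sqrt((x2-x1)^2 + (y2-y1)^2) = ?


dx = 22.7 - 41.8 = -19.1
dy = 26.1 + 32.5 = 58.6
d = sqrt(364.81 + 3433.96) = sqrt(3798.77) = 61.6342

61.6342


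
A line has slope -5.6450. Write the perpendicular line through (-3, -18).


Perpendicular slope = -1/m1 = -1/(-5.6450) = 0.1771
b2 = y0 - m2*x0 = -18 - 3/(-5.6450) = -18 + 0.5314 = -17.4686

y = 0.1771x - 17.4686


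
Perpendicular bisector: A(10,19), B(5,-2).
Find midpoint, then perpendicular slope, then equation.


Midpoint = (7.5, 8.5)
Slope of AB = dy/dx = -21/(-5) = 4.2000
Perp slope = -dx/dy = -5/21 = -0.2381
b = My - (perp slope)*Mx = 8.5 + (-5*7.5)/(-21) = 8.5 + 1.7857 = 10.2857

y = -0.2381x + 10.2857


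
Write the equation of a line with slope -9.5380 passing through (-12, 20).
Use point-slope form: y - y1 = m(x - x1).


y - 20 = -9.5380(x + 12)
y = -9.5380x + 20 + 9.5380*(-12)
y = -9.5380x - 94.4560

y = -9.5380x - 94.4560


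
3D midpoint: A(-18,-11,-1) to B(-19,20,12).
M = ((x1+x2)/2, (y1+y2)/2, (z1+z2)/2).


Mx = (-18- 19)/2 = -18.5000
My = (-11+20)/2 = 4.5000
Mz = (-1+12)/2 = 5.5000

M = (-18.5000, 4.5000, 5.5000)


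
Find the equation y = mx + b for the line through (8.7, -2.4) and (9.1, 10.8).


m = (13.2)/(0.4) = 33.0000
b = y1 - m*x1 = -2.4 - (13.2*8.7)/(0.4) = -2.4 - 287.1000 = -289.5000

y = 33.0000x - 289.5000


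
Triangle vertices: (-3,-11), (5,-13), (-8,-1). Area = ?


-3*(-13+ 1) = 36
5*(-1+ 11) = 50
-8*(-11+ 13) = -16
sum = 70
Area = |70|/2 = 35.0000

35.0000 sq units


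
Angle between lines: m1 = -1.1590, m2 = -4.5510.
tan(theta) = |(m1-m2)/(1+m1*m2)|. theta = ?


m1-m2 = 3.392
1+m1*m2 = 6.274609
tan(theta) = |3.392/6.274609| = 0.540591
theta = arctan(|3.392/6.274609|) = 28.3953 degrees (acute angle)

28.3953 degrees


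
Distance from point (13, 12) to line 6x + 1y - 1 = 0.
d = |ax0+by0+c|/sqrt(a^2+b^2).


|6*13 + 1*12 - 1| = |89| = 89
sqrt(36 + 1) = sqrt(37) = 6.0828
d = 89/sqrt(37) = 14.6315

14.6315


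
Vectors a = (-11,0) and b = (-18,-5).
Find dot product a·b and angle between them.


a·b = -11*(-18) + 0*(-5) = 198 + 0 = 198
|a| = sqrt(121+0) = 11.0000
|b| = sqrt(324+25) = 18.6815
cos(theta) = 198/(sqrt(121)*sqrt(349)) = 198/sqrt(42229) = 0.963518
theta = arccos(198/sqrt(42229)) = 15.5241 degrees

a·b = 198, theta = 15.5241 deg


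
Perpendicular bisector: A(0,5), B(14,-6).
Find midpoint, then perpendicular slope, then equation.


Midpoint = (7, -0.5)
Slope of AB = dy/dx = -11/14 = -0.7857
Perp slope = -dx/dy = 14/11 = 1.2727
b = My - (perp slope)*Mx = -0.5 + (14*7)/(-11) = -0.5 - 8.9091 = -9.4091

y = 1.2727x - 9.4091


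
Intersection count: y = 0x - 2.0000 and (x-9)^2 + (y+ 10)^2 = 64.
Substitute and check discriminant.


Substitute y = 0x - 2.0000: (x-9)^2 + (0x- 2.0000+ 10)^2 = 64
Expand to Ax^2 + Bx + C = 0, where b-k = 8
A = 1+m^2 = 1
B = 2(m(b-k) - h) = 2(0*8 - 9) = -18
C = h^2 + (b-k)^2 - r^2 = 81 + 64 - 64 = 81
disc = B^2-4AC = 324.0000 - 324.0000 = 0
disc = 0

1 intersection point (tangent)


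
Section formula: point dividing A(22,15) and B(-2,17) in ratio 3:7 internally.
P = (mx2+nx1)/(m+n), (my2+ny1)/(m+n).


Px = (3*(-2) + 7*22)/10 = 148/10 = 14.8000
Py = (3*17 + 7*15)/10 = 156/10 = 15.6000

P = (14.8000, 15.6000)


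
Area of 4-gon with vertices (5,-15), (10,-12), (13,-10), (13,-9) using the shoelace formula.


sum(xi*y_{i+1}) = 5*(-12) + 10*(-10) + 13*(-9) + 13*(-15) = -472
sum(yi*x_{i+1}) = -15*10 - 12*13 - 10*13 - 9*5 = -481
Area = |-472 + 481|/2 = 9/2 = 4.5000

4.5000 sq units


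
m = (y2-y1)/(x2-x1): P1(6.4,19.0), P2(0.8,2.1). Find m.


dy = 2.1 - 19.0 = -16.9
dx = 0.8 - 6.4 = -5.6
m = -16.9/(-5.6) = 3.0179

m = 3.0179


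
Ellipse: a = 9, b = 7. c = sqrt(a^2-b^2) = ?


c^2 = 9^2 - 7^2 = 81 - 49 = 32
c = sqrt(32) = 5.6569

c = 5.6569


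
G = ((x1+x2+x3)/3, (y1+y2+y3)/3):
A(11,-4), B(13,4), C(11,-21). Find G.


Gx = (11+13+11)/3 = 35/3 = 11.6667
Gy = (-4+4- 21)/3 = -21/3 = -7.0000

G = (11.6667, -7.0000)


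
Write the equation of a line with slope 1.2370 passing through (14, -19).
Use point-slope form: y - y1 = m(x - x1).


y + 19 = 1.2370(x - 14)
y = 1.2370x - 19 - 1.2370*14
y = 1.2370x - 36.3180

y = 1.2370x - 36.3180


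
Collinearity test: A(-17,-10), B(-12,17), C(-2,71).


-17*(17-71) - 12*(71+ 10) - 2*(-10-17)
= 918 - 972 + 54 = 0

Yes, collinear (determinant = 0)


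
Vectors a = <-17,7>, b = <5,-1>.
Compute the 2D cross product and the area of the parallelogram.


cross = -17*(-1) - 7*5 = 17 - 35 = -18
Parallelogram area = |-18| = 18

cross = -18, parallelogram area = 18


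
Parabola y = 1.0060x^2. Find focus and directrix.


a = 1.0060
1/(4a) = 0.2485
Focus = (0, 0.2485)
Directrix: y = -0.2485

Focus = (0, 0.2485), Directrix: y = -0.2485


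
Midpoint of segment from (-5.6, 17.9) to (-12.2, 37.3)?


Mx = (-5.6 - 12.2)/2 = -17.8/2 = -8.9000
My = (17.9 + 37.3)/2 = 55.2/2 = 27.6000

(-8.9000, 27.6000)


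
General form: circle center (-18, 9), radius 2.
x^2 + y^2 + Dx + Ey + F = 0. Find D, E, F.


(x+ 18)^2 + (y-9)^2 = 2^2
D = -2h = 36, E = -2k = -18
F = h^2+k^2-r^2 = 324+81-4 = 401

D = 36, E = -18, F = 401


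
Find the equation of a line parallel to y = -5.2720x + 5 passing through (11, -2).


Parallel lines have equal slopes.
m2 = -5.2720
b2 = -2 + 5.2720*11 = 55.9920

y = -5.2720x + 55.9920


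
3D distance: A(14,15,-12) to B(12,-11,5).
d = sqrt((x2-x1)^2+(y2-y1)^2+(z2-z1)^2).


dx=-2, dy=-26, dz=17
d = sqrt(4+676+289) = sqrt(969) = 31.1288

31.1288


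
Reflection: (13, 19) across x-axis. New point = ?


Reflection rule for x-axis: (x, -y)
(13, 19) -> (13, -19)

(13, -19)


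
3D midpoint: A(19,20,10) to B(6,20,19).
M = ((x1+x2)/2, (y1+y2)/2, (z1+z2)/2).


Mx = (19+6)/2 = 12.5000
My = (20+20)/2 = 20.0000
Mz = (10+19)/2 = 14.5000

M = (12.5000, 20.0000, 14.5000)


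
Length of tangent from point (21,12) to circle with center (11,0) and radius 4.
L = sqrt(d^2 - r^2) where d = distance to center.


d = sqrt((21-11)^2 + (12-0)^2) = sqrt(100+144) = 15.6205
L = sqrt(244.0000 - 16) = sqrt(228.0000) = 15.0997

15.0997


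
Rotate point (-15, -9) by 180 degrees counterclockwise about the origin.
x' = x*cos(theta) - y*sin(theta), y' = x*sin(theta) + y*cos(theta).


cos(180) = -1, sin(180) = 0
x' = -15*(-1) + 9*0 = 15
y' = -15*0 - 9*(-1) = 9

(15, 9)


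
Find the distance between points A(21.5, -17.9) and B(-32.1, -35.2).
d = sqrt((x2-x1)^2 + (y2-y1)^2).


dx = -32.1 - 21.5 = -53.6
dy = -35.2 + 17.9 = -17.3
d = sqrt(2872.96 + 299.29) = sqrt(3172.25) = 56.3227

56.3227


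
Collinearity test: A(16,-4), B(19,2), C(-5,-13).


16*(2+ 13) + 19*(-13+ 4) - 5*(-4-2)
= 240 - 171 + 30 = 99

No, not collinear (determinant = 99)


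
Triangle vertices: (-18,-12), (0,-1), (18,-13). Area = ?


-18*(-1+ 13) = -216
0*(-13+ 12) = 0
18*(-12+ 1) = -198
sum = -414
Area = |-414|/2 = 207.0000

207.0000 sq units


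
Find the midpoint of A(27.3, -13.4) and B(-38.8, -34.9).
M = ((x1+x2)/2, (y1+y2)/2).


Mx = (27.3 - 38.8)/2 = -11.5/2 = -5.7500
My = (-13.4 - 34.9)/2 = -48.3/2 = -24.1500

(-5.7500, -24.1500)


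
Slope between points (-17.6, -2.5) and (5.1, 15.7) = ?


dy = 15.7 + 2.5 = 18.2
dx = 5.1 + 17.6 = 22.7
m = 18.2/22.7 = 0.8018

m = 0.8018


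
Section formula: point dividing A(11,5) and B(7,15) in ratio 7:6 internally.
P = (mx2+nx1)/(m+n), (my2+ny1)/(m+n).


Px = (7*7 + 6*11)/13 = 115/13 = 8.8462
Py = (7*15 + 6*5)/13 = 135/13 = 10.3846

P = (8.8462, 10.3846)


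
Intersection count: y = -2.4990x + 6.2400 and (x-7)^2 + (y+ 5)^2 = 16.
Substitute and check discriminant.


Substitute y = -2.4990x + 6.2400: (x-7)^2 + (-2.4990x+6.2400+ 5)^2 = 16
Expand to Ax^2 + Bx + C = 0, where b-k = 11.24
A = 1+m^2 = 7.245001
B = 2(m(b-k) - h) = 2(-2.4990*11.24 - 7) = -70.17752
C = h^2 + (b-k)^2 - r^2 = 49 + 126.3376 - 16 = 159.3376
disc = B^2-4AC = 4924.8843 - 4617.6043 = 307.2800
disc > 0

2 intersection points


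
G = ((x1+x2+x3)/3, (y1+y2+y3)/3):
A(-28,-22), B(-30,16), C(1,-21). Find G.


Gx = (-28- 30+1)/3 = -57/3 = -19.0000
Gy = (-22+16- 21)/3 = -27/3 = -9.0000

G = (-19.0000, -9.0000)


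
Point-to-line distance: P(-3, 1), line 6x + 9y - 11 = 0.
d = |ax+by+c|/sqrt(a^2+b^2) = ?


|6*(-3) + 9*1 - 11| = |-20| = 20
sqrt(36 + 81) = sqrt(117) = 10.8167
d = 20/sqrt(117) = 1.8490

1.8490


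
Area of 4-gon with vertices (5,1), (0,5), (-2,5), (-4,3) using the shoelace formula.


sum(xi*y_{i+1}) = 5*5 + 0*5 - 2*3 - 4*1 = 15
sum(yi*x_{i+1}) = 1*0 + 5*(-2) + 5*(-4) + 3*5 = -15
Area = |15 + 15|/2 = 30/2 = 15.0000

15.0000 sq units


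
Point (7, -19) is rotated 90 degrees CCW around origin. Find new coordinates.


cos(90) = 0, sin(90) = 1
x' = 7*0 + 19*1 = 19
y' = 7*1 - 19*0 = 7

(19, 7)


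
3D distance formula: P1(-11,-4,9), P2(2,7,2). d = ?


dx=13, dy=11, dz=-7
d = sqrt(169+121+49) = sqrt(339) = 18.4120

18.4120


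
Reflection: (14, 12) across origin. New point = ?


Reflection rule for origin: (-x, -y)
(14, 12) -> (-14, -12)

(-14, -12)


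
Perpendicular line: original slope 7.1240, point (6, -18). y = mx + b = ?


Perpendicular slope = -1/m1 = -1/7.1240 = -0.1404
b2 = y0 - m2*x0 = -18 + 6/7.1240 = -18 + 0.8422 = -17.1578

y = -0.1404x - 17.1578


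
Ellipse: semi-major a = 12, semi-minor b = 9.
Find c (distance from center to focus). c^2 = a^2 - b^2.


c^2 = 12^2 - 9^2 = 144 - 81 = 63
c = sqrt(63) = 7.9373

c = 7.9373


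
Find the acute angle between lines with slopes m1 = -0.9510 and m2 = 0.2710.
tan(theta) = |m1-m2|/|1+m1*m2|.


m1-m2 = -1.222
1+m1*m2 = 0.742279
tan(theta) = |-1.222/0.742279| = 1.646281
theta = arctan(|-1.222/0.742279|) = 58.7243 degrees (acute angle)

58.7243 degrees


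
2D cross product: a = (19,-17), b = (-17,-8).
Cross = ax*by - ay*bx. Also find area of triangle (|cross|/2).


cross = 19*(-8) + 17*(-17) = -152 - 289 = -441
Triangle area = |-441|/2 = 441/2 = 220.5000

cross = -441, triangle area = 220.5000


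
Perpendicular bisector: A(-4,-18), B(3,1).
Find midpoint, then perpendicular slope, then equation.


Midpoint = (-0.5, -8.5)
Slope of AB = dy/dx = 19/7 = 2.7143
Perp slope = -dx/dy = -7/19 = -0.3684
b = My - (perp slope)*Mx = -8.5 + (7*(-0.5))/19 = -8.5 - 0.1842 = -8.6842

y = -0.3684x - 8.6842


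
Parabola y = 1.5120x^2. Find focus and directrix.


a = 1.5120
1/(4a) = 0.1653
Focus = (0, 0.1653)
Directrix: y = -0.1653

Focus = (0, 0.1653), Directrix: y = -0.1653


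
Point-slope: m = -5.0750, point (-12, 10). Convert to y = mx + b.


y - 10 = -5.0750(x + 12)
y = -5.0750x + 10 + 5.0750*(-12)
y = -5.0750x - 50.9000

y = -5.0750x - 50.9000


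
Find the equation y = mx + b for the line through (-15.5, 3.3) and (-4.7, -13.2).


m = (-16.5)/(10.8) = -1.5278
b = y1 - m*x1 = 3.3 - (-16.5*(-15.5))/(10.8) = 3.3 - 23.6806 = -20.3806

y = -1.5278x - 20.3806


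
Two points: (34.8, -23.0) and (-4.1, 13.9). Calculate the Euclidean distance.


dx = -4.1 - 34.8 = -38.9
dy = 13.9 + 23.0 = 36.9
d = sqrt(1513.21 + 1361.61) = sqrt(2874.82) = 53.6173

53.6173


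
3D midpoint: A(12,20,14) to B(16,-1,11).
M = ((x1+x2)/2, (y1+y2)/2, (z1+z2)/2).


Mx = (12+16)/2 = 14.0000
My = (20- 1)/2 = 9.5000
Mz = (14+11)/2 = 12.5000

M = (14.0000, 9.5000, 12.5000)


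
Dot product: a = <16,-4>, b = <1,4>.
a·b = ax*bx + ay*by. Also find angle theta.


a·b = 16*1 - 4*4 = 16 - 16 = 0
|a| = sqrt(256+16) = 16.4924
|b| = sqrt(1+16) = 4.1231
cos(theta) = 0/(sqrt(272)*sqrt(17)) = 0/sqrt(4624) = 0
theta = arccos(0/sqrt(4624)) = 90.0000 degrees

a·b = 0, theta = 90.0000 deg


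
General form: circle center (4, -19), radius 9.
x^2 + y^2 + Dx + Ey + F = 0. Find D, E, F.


(x-4)^2 + (y+ 19)^2 = 9^2
D = -2h = -8, E = -2k = 38
F = h^2+k^2-r^2 = 16+361-81 = 296

D = -8, E = 38, F = 296


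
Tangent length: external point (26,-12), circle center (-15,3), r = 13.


d = sqrt((26+ 15)^2 + (-12-3)^2) = sqrt(1681+225) = 43.6578
L = sqrt(1906.0000 - 169) = sqrt(1737.0000) = 41.6773

41.6773


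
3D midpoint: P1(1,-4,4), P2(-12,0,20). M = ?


Mx = (1- 12)/2 = -5.5000
My = (-4+0)/2 = -2.0000
Mz = (4+20)/2 = 12.0000

M = (-5.5000, -2.0000, 12.0000)


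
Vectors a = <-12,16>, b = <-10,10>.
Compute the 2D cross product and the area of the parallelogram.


cross = -12*10 - 16*(-10) = -120 + 160 = 40
Parallelogram area = |40| = 40

cross = 40, parallelogram area = 40


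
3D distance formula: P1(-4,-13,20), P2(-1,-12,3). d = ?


dx=3, dy=1, dz=-17
d = sqrt(9+1+289) = sqrt(299) = 17.2916

17.2916


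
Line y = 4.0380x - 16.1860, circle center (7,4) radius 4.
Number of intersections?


Substitute y = 4.0380x - 16.1860: (x-7)^2 + (4.0380x- 16.1860-4)^2 = 16
Expand to Ax^2 + Bx + C = 0, where b-k = -20.186
A = 1+m^2 = 17.305444
B = 2(m(b-k) - h) = 2(4.0380*(-20.186) - 7) = -177.022136
C = h^2 + (b-k)^2 - r^2 = 49 + 407.474596 - 16 = 440.474596
disc = B^2-4AC = 31336.8366 - 30490.4338 = 846.4028
disc > 0

2 intersection points


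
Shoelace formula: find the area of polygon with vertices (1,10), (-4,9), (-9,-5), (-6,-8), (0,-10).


sum(xi*y_{i+1}) = 1*9 - 4*(-5) - 9*(-8) - 6*(-10) + 0*10 = 161
sum(yi*x_{i+1}) = 10*(-4) + 9*(-9) - 5*(-6) - 8*0 - 10*1 = -101
Area = |161 + 101|/2 = 262/2 = 131.0000

131.0000 sq units


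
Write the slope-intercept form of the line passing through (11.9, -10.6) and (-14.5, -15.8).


m = (-5.2)/(-26.4) = 0.1970
b = y1 - m*x1 = -10.6 - (-5.2*11.9)/(-26.4) = -10.6 - 2.3439 = -12.9439

y = 0.1970x - 12.9439


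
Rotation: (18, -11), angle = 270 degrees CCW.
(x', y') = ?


cos(270) = 0, sin(270) = -1
x' = 18*0 + 11*(-1) = -11
y' = 18*(-1) - 11*0 = -18

(-11, -18)


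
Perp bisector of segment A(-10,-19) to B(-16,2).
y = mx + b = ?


Midpoint = (-13, -8.5)
Slope of AB = dy/dx = 21/(-6) = -3.5000
Perp slope = -dx/dy = 6/21 = 0.2857
b = My - (perp slope)*Mx = -8.5 + (-6*(-13))/21 = -8.5 + 3.7143 = -4.7857

y = 0.2857x - 4.7857


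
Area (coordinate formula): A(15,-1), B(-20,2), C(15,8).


15*(2-8) = -90
-20*(8+ 1) = -180
15*(-1-2) = -45
sum = -315
Area = |-315|/2 = 157.5000

157.5000 sq units


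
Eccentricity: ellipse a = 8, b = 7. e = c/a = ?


c = sqrt(64-49) = sqrt(15) = 3.8730
e = c/a = sqrt(15)/8 = 0.4841

e = 0.4841


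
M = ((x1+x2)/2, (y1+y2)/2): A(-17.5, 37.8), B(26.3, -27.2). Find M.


Mx = (-17.5 + 26.3)/2 = 8.8/2 = 4.4000
My = (37.8 - 27.2)/2 = 10.6/2 = 5.3000

(4.4000, 5.3000)


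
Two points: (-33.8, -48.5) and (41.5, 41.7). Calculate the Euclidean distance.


dx = 41.5 + 33.8 = 75.3
dy = 41.7 + 48.5 = 90.2
d = sqrt(5670.09 + 8136.04) = sqrt(13806.13) = 117.4995

117.4995


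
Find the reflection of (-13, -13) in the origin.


Reflection rule for origin: (-x, -y)
(-13, -13) -> (13, 13)

(13, 13)


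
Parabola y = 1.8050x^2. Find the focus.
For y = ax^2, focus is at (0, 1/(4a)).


a = 1.8050
4a = 7.2200
focus = (0, 1/7.2200) = (0, 0.1385)

Focus = (0, 0.1385)


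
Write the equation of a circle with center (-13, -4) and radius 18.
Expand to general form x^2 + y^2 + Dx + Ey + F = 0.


(x+ 13)^2 + (y+ 4)^2 = 18^2
D = -2h = 26, E = -2k = 8
F = h^2+k^2-r^2 = 169+16-324 = -139

x^2 + y^2 + 26x + 8y - 139 = 0


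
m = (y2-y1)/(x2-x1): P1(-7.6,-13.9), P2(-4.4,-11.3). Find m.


dy = -11.3 + 13.9 = 2.6
dx = -4.4 + 7.6 = 3.2
m = 2.6/3.2 = 0.8125

m = 0.8125
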